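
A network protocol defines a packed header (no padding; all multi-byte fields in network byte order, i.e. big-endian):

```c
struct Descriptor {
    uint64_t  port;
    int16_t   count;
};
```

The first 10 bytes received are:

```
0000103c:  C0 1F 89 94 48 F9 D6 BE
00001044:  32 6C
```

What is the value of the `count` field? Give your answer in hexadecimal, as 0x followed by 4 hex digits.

0x326C

`count` follows `port` (8 bytes), so it starts at byte offset 8 and occupies 2 bytes.
Bytes at offsets 8..9: 32 6C.
Big-endian stores the most-significant byte at the lowest address.
The bytes are already most-significant first: 0x326C.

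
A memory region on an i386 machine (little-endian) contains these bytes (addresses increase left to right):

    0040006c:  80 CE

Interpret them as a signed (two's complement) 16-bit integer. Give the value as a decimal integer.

-12672

Little-endian stores the least-significant byte at the lowest address.
Reassemble most-significant byte first: CE 80 → 0xCE80.
Top bit is set, so as a signed 16-bit value this is 0xCE80 − 2^16 = -12672.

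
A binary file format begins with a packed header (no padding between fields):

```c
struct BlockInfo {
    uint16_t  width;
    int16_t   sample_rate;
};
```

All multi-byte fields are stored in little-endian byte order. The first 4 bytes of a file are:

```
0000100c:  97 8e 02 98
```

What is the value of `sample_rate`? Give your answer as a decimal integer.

`sample_rate` follows `width` (2 bytes), so it starts at byte offset 2 and occupies 2 bytes.
Bytes at offsets 2..3: 02 98.
Little-endian: lowest address holds the least-significant byte.
Reassemble most-significant byte first: 98 02 → 0x9802.
Top bit is set, so as a signed 16-bit value this is 0x9802 − 2^16 = -26622.

-26622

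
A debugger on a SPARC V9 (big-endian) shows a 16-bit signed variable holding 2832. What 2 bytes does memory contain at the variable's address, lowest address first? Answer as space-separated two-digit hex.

2832 in hexadecimal, padded to 16 bits, is 0x0B10.
Split into bytes (most-significant first): 0B 10.
Big-endian stores the most-significant byte at the lowest address.
So the memory order matches the most-significant-first order: 0B 10.

0B 10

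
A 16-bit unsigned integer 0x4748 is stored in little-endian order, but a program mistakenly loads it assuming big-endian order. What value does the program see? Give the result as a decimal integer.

Stored little-endian, the bytes at ascending addresses are 48 47.
Read back as big-endian, the last byte is least significant, giving 0x4847.
0x4847 = 18503.

18503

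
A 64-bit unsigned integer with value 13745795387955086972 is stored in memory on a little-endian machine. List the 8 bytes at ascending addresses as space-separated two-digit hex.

13745795387955086972 in hexadecimal, padded to 64 bits, is 0xBEC2E013B644067C.
Split into bytes (most-significant first): BE C2 E0 13 B6 44 06 7C.
Little-endian stores the least-significant byte at the lowest address.
So at ascending addresses the bytes are 7C 06 44 B6 13 E0 C2 BE.

7C 06 44 B6 13 E0 C2 BE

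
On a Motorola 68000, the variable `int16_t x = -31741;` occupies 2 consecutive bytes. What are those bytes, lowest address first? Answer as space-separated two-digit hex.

Two's complement of -31741 in 16 bits: 31741 = 0x7BFD; invert → 0x8402; add 1 → 0x8403.
Split into bytes (most-significant first): 84 03.
Big-endian: lowest address holds the most-significant byte.
So the memory order matches the most-significant-first order: 84 03.

84 03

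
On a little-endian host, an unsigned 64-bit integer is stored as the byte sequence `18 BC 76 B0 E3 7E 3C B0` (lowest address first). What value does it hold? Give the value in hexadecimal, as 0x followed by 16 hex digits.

0xB03C7EE3B076BC18

Little-endian stores the least-significant byte at the lowest address.
Reassemble most-significant byte first: B0 3C 7E E3 B0 76 BC 18 → 0xB03C7EE3B076BC18.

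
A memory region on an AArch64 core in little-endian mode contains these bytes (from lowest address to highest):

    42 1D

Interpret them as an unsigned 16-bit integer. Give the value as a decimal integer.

7490

Little-endian stores the least-significant byte at the lowest address.
Reassemble most-significant byte first: 1D 42 → 0x1D42.
0x1D42 = 7490.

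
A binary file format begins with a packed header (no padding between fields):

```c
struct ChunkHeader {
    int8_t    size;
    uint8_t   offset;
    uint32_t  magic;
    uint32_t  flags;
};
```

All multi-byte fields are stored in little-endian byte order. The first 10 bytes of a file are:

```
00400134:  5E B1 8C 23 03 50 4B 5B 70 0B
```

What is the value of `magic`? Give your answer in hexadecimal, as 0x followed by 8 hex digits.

0x5003238C

`magic` follows `size` (1 B), `offset` (1 B), so it starts at offset 1 + 1 = 2 and occupies 4 bytes.
Bytes at offsets 2..5: 8C 23 03 50.
Little-endian: lowest address holds the least-significant byte.
Reassemble most-significant byte first: 50 03 23 8C → 0x5003238C.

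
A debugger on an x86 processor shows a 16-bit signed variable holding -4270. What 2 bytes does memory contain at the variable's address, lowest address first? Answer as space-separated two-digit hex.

52 EF

Two's complement of -4270 in 16 bits: 4270 = 0x10AE; invert → 0xEF51; add 1 → 0xEF52.
Split into bytes (most-significant first): EF 52.
In little-endian order the low byte comes first in memory.
So at ascending addresses the bytes are 52 EF.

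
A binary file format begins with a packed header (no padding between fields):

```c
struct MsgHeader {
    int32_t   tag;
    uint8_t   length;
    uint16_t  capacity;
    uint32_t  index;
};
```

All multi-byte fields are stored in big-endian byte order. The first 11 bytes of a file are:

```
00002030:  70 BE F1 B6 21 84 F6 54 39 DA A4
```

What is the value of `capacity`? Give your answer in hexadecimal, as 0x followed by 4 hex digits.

0x84F6

`capacity` follows `tag` (4 B), `length` (1 B), so it starts at offset 4 + 1 = 5 and occupies 2 bytes.
Bytes at offsets 5..6: 84 F6.
In big-endian order the high byte comes first in memory.
The bytes are already most-significant first: 0x84F6.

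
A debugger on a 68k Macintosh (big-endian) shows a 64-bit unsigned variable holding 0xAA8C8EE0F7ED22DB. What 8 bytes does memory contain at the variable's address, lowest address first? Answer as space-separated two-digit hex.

Split into bytes (most-significant first): AA 8C 8E E0 F7 ED 22 DB.
In big-endian order the high byte comes first in memory.
So the memory order matches the most-significant-first order: AA 8C 8E E0 F7 ED 22 DB.

AA 8C 8E E0 F7 ED 22 DB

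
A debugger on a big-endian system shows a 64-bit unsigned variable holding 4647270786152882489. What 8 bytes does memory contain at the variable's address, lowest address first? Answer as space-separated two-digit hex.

4647270786152882489 in hexadecimal, padded to 64 bits, is 0x407E6C285FB16139.
Split into bytes (most-significant first): 40 7E 6C 28 5F B1 61 39.
Big-endian stores the most-significant byte at the lowest address.
So the memory order matches the most-significant-first order: 40 7E 6C 28 5F B1 61 39.

40 7E 6C 28 5F B1 61 39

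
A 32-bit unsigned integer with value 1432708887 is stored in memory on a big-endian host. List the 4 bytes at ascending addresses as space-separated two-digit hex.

55 65 67 17

1432708887 in hexadecimal, padded to 32 bits, is 0x55656717.
Split into bytes (most-significant first): 55 65 67 17.
Big-endian stores the most-significant byte at the lowest address.
So the memory order matches the most-significant-first order: 55 65 67 17.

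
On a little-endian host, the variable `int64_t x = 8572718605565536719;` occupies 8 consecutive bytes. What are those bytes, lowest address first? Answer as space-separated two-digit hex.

8572718605565536719 in hexadecimal, padded to 64 bits, is 0x76F86A26CC1DA9CF.
Split into bytes (most-significant first): 76 F8 6A 26 CC 1D A9 CF.
Little-endian: lowest address holds the least-significant byte.
So at ascending addresses the bytes are CF A9 1D CC 26 6A F8 76.

CF A9 1D CC 26 6A F8 76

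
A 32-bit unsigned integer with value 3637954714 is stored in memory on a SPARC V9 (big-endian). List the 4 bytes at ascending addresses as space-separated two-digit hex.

3637954714 in hexadecimal, padded to 32 bits, is 0xD8D6C89A.
Split into bytes (most-significant first): D8 D6 C8 9A.
Big-endian stores the most-significant byte at the lowest address.
So the memory order matches the most-significant-first order: D8 D6 C8 9A.

D8 D6 C8 9A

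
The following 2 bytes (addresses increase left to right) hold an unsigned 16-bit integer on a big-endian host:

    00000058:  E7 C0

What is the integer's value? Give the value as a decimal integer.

In big-endian order the high byte comes first in memory.
The bytes are already most-significant first: 0xE7C0.
0xE7C0 = 59328.

59328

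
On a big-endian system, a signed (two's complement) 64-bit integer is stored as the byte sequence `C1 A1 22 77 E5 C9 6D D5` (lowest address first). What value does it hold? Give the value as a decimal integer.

In big-endian order the high byte comes first in memory.
The bytes are already most-significant first: 0xC1A12277E5C96DD5.
Top bit is set, so as a signed 64-bit value this is 0xC1A12277E5C96DD5 − 2^64 = -4494273054787408427.

-4494273054787408427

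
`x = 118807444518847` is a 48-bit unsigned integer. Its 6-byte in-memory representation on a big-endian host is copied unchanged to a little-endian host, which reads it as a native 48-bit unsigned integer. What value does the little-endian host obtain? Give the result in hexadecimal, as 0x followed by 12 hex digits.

118807444518847 in 48-bit hexadecimal is 0x6C0E0386F7BF.
Stored big-endian, the bytes at ascending addresses are 6C 0E 03 86 F7 BF.
Read back as little-endian, the first byte is least significant, giving 0xBFF786030E6C.

0xBFF786030E6C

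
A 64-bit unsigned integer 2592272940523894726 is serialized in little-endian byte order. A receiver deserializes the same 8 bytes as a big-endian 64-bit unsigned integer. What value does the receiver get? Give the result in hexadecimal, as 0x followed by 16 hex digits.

0xC6B7C844819AF923

2592272940523894726 in 64-bit hexadecimal is 0x23F99A8144C8B7C6.
Stored little-endian, the bytes at ascending addresses are C6 B7 C8 44 81 9A F9 23.
Read back as big-endian, the last byte is least significant, giving 0xC6B7C844819AF923.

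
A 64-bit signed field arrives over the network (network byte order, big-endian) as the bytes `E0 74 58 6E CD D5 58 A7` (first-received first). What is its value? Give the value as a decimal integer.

In big-endian order the high byte comes first in memory.
The bytes are already most-significant first: 0xE074586ECDD558A7.
Top bit is set, so as a signed 64-bit value this is 0xE074586ECDD558A7 − 2^64 = -2273094678992299865.

-2273094678992299865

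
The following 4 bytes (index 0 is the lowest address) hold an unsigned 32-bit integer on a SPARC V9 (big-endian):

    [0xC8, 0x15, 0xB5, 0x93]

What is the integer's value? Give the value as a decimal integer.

3356865939

Big-endian stores the most-significant byte at the lowest address.
The bytes are already most-significant first: 0xC815B593.
0xC815B593 = 3356865939.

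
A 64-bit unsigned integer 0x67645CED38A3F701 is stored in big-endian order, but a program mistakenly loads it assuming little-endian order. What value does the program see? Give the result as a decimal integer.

141761378181211239

Stored big-endian, the bytes at ascending addresses are 67 64 5C ED 38 A3 F7 01.
Read back as little-endian, the first byte is least significant, giving 0x01F7A338ED5C6467.
0x01F7A338ED5C6467 = 141761378181211239.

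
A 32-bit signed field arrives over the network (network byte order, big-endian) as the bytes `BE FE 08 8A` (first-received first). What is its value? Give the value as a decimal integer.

Big-endian: lowest address holds the most-significant byte.
The bytes are already most-significant first: 0xBEFE088A.
Top bit is set, so as a signed 32-bit value this is 0xBEFE088A − 2^32 = -1090647926.

-1090647926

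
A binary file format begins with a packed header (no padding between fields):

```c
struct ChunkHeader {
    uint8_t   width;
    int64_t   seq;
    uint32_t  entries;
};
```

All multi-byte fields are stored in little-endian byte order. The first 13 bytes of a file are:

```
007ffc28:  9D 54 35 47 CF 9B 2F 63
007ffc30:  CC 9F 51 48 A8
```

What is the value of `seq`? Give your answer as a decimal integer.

-3719076521033910956

`seq` follows `width` (1 byte), so it starts at byte offset 1 and occupies 8 bytes.
Bytes at offsets 1..8: 54 35 47 CF 9B 2F 63 CC.
In little-endian order the low byte comes first in memory.
Reassemble most-significant byte first: CC 63 2F 9B CF 47 35 54 → 0xCC632F9BCF473554.
Top bit is set, so as a signed 64-bit value this is 0xCC632F9BCF473554 − 2^64 = -3719076521033910956.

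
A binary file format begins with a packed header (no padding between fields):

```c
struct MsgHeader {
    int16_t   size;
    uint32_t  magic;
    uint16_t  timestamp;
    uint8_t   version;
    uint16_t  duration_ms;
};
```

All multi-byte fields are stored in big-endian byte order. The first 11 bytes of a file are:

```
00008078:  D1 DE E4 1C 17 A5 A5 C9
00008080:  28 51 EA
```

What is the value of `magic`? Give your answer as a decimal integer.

`magic` follows `size` (2 bytes), so it starts at byte offset 2 and occupies 4 bytes.
Bytes at offsets 2..5: E4 1C 17 A5.
Big-endian stores the most-significant byte at the lowest address.
The bytes are already most-significant first: 0xE41C17A5.
0xE41C17A5 = 3827046309.

3827046309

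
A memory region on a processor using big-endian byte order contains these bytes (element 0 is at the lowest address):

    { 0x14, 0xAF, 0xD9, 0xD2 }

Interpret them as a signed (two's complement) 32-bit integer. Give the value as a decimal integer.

Big-endian: lowest address holds the most-significant byte.
The bytes are already most-significant first: 0x14AFD9D2.
0x14AFD9D2 = 347068882.

347068882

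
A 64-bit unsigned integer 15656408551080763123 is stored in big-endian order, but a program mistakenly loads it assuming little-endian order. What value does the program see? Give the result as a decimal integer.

17554624810057483993

15656408551080763123 in 64-bit hexadecimal is 0xD946BCA0418E9EF3.
Stored big-endian, the bytes at ascending addresses are D9 46 BC A0 41 8E 9E F3.
Read back as little-endian, the first byte is least significant, giving 0xF39E8E41A0BC46D9.
0xF39E8E41A0BC46D9 = 17554624810057483993.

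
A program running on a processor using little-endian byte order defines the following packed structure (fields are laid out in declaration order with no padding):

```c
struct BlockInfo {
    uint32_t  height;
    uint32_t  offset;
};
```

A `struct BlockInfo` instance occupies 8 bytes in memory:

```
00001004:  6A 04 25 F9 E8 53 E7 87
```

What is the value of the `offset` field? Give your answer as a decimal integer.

`offset` follows `height` (4 bytes), so it starts at byte offset 4 and occupies 4 bytes.
Bytes at offsets 4..7: E8 53 E7 87.
Little-endian stores the least-significant byte at the lowest address.
Reassemble most-significant byte first: 87 E7 53 E8 → 0x87E753E8.
0x87E753E8 = 2280084456.

2280084456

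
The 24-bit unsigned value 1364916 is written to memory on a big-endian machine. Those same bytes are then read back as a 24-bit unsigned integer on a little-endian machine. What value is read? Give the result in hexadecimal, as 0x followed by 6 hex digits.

1364916 in 24-bit hexadecimal is 0x14D3B4.
Stored big-endian, the bytes at ascending addresses are 14 D3 B4.
Read back as little-endian, the first byte is least significant, giving 0xB4D314.

0xB4D314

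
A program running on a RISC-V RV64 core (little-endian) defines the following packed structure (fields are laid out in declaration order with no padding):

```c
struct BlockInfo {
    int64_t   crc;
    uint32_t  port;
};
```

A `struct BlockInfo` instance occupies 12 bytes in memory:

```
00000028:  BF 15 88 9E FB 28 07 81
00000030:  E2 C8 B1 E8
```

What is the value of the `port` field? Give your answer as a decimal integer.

`port` follows `crc` (8 bytes), so it starts at byte offset 8 and occupies 4 bytes.
Bytes at offsets 8..11: E2 C8 B1 E8.
In little-endian order the low byte comes first in memory.
Reassemble most-significant byte first: E8 B1 C8 E2 → 0xE8B1C8E2.
0xE8B1C8E2 = 3903965410.

3903965410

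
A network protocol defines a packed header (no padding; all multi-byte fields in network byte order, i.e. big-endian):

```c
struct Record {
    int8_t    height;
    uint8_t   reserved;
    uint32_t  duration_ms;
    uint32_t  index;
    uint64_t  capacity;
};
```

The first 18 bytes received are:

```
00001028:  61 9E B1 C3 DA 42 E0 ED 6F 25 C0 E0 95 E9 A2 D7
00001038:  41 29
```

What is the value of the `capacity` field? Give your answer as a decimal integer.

13898273280757285161

`capacity` follows `height` (1 B), `reserved` (1 B), `duration_ms` (4 B), `index` (4 B), so it starts at offset 1 + 1 + 4 + 4 = 10 and occupies 8 bytes.
Bytes at offsets 10..17: C0 E0 95 E9 A2 D7 41 29.
Big-endian stores the most-significant byte at the lowest address.
The bytes are already most-significant first: 0xC0E095E9A2D74129.
0xC0E095E9A2D74129 = 13898273280757285161.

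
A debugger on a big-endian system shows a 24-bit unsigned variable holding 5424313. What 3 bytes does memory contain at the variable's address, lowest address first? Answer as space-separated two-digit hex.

52 C4 B9

5424313 in hexadecimal, padded to 24 bits, is 0x52C4B9.
Split into bytes (most-significant first): 52 C4 B9.
In big-endian order the high byte comes first in memory.
So the memory order matches the most-significant-first order: 52 C4 B9.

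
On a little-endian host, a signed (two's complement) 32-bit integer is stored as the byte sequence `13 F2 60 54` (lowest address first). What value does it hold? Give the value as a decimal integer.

1415639571

In little-endian order the low byte comes first in memory.
Reassemble most-significant byte first: 54 60 F2 13 → 0x5460F213.
0x5460F213 = 1415639571.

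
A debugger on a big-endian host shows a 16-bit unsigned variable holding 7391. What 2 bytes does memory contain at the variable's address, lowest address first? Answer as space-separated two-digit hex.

7391 in hexadecimal, padded to 16 bits, is 0x1CDF.
Split into bytes (most-significant first): 1C DF.
Big-endian stores the most-significant byte at the lowest address.
So the memory order matches the most-significant-first order: 1C DF.

1C DF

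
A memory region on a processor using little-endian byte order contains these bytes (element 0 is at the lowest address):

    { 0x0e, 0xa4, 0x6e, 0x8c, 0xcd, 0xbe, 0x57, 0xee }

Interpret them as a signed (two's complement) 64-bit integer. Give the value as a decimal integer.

In little-endian order the low byte comes first in memory.
Reassemble most-significant byte first: EE 57 BE CD 8C 6E A4 0E → 0xEE57BECD8C6EA40E.
Top bit is set, so as a signed 64-bit value this is 0xEE57BECD8C6EA40E − 2^64 = -1272338579675241458.

-1272338579675241458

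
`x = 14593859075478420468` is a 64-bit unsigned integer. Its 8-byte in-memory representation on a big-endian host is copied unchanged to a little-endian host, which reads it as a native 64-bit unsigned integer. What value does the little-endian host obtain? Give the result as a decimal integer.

17616675400359708618

14593859075478420468 in 64-bit hexadecimal is 0xCA87CD81F0007BF4.
Stored big-endian, the bytes at ascending addresses are CA 87 CD 81 F0 00 7B F4.
Read back as little-endian, the first byte is least significant, giving 0xF47B00F081CD87CA.
0xF47B00F081CD87CA = 17616675400359708618.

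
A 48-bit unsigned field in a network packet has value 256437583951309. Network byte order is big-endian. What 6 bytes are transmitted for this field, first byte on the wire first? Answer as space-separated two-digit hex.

E9 3A 87 19 35 CD

256437583951309 in hexadecimal, padded to 48 bits, is 0xE93A871935CD.
Split into bytes (most-significant first): E9 3A 87 19 35 CD.
Big-endian stores the most-significant byte at the lowest address.
So the memory order matches the most-significant-first order: E9 3A 87 19 35 CD.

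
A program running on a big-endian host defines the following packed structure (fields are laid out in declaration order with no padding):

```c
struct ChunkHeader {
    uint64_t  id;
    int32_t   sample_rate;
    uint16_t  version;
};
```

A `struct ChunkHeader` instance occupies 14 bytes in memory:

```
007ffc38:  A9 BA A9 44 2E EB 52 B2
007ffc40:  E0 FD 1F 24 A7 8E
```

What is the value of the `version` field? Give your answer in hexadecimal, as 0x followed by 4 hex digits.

0xA78E

`version` follows `id` (8 B), `sample_rate` (4 B), so it starts at offset 8 + 4 = 12 and occupies 2 bytes.
Bytes at offsets 12..13: A7 8E.
Big-endian: lowest address holds the most-significant byte.
The bytes are already most-significant first: 0xA78E.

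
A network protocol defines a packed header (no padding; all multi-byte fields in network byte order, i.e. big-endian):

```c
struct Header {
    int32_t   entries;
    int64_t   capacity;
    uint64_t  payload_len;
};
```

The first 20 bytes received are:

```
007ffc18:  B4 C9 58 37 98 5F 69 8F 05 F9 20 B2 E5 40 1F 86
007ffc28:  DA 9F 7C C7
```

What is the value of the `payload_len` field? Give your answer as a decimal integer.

`payload_len` follows `entries` (4 B), `capacity` (8 B), so it starts at offset 4 + 8 = 12 and occupies 8 bytes.
Bytes at offsets 12..19: E5 40 1F 86 DA 9F 7C C7.
In big-endian order the high byte comes first in memory.
The bytes are already most-significant first: 0xE5401F86DA9F7CC7.
0xE5401F86DA9F7CC7 = 16519238097248943303.

16519238097248943303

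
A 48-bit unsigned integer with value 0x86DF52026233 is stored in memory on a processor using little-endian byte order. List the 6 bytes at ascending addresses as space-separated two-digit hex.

Split into bytes (most-significant first): 86 DF 52 02 62 33.
Little-endian: lowest address holds the least-significant byte.
So at ascending addresses the bytes are 33 62 02 52 DF 86.

33 62 02 52 DF 86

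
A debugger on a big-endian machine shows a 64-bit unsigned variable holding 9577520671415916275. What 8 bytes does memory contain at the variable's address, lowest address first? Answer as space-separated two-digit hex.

84 EA 30 4E 88 B4 D6 F3

9577520671415916275 in hexadecimal, padded to 64 bits, is 0x84EA304E88B4D6F3.
Split into bytes (most-significant first): 84 EA 30 4E 88 B4 D6 F3.
Big-endian stores the most-significant byte at the lowest address.
So the memory order matches the most-significant-first order: 84 EA 30 4E 88 B4 D6 F3.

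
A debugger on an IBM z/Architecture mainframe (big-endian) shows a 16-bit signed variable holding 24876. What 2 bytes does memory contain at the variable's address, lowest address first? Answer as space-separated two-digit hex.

24876 in hexadecimal, padded to 16 bits, is 0x612C.
Split into bytes (most-significant first): 61 2C.
Big-endian stores the most-significant byte at the lowest address.
So the memory order matches the most-significant-first order: 61 2C.

61 2C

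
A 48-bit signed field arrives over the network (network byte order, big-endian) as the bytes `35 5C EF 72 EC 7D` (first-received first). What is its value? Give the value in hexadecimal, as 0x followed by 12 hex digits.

Big-endian stores the most-significant byte at the lowest address.
The bytes are already most-significant first: 0x355CEF72EC7D.

0x355CEF72EC7D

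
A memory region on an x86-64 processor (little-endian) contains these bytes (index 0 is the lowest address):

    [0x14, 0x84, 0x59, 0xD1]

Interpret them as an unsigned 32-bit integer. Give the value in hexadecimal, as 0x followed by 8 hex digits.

Little-endian stores the least-significant byte at the lowest address.
Reassemble most-significant byte first: D1 59 84 14 → 0xD1598414.

0xD1598414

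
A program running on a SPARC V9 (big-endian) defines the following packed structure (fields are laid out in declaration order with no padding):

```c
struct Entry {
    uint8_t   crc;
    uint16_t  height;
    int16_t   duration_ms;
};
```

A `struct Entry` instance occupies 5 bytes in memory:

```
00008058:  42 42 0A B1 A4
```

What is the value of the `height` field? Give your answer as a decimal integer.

`height` follows `crc` (1 byte), so it starts at byte offset 1 and occupies 2 bytes.
Bytes at offsets 1..2: 42 0A.
Big-endian stores the most-significant byte at the lowest address.
The bytes are already most-significant first: 0x420A.
0x420A = 16906.

16906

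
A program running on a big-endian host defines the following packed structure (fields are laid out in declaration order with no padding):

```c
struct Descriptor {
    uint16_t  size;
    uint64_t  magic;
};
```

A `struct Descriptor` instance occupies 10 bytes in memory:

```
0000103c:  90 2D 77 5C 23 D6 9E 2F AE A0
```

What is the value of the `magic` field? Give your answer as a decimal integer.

`magic` follows `size` (2 bytes), so it starts at byte offset 2 and occupies 8 bytes.
Bytes at offsets 2..9: 77 5C 23 D6 9E 2F AE A0.
Big-endian: lowest address holds the most-significant byte.
The bytes are already most-significant first: 0x775C23D69E2FAEA0.
0x775C23D69E2FAEA0 = 8600788793054703264.

8600788793054703264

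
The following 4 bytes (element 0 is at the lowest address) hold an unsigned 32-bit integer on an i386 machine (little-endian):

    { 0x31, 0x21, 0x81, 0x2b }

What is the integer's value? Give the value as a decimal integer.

Little-endian stores the least-significant byte at the lowest address.
Reassemble most-significant byte first: 2B 81 21 31 → 0x2B812131.
0x2B812131 = 729882929.

729882929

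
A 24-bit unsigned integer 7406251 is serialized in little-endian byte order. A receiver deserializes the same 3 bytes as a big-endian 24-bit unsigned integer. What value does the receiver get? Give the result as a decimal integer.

11207281

7406251 in 24-bit hexadecimal is 0x7102AB.
Stored little-endian, the bytes at ascending addresses are AB 02 71.
Read back as big-endian, the last byte is least significant, giving 0xAB0271.
0xAB0271 = 11207281.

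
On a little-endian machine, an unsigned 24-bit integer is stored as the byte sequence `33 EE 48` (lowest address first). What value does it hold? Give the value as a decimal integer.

4779571

Little-endian: lowest address holds the least-significant byte.
Reassemble most-significant byte first: 48 EE 33 → 0x48EE33.
0x48EE33 = 4779571.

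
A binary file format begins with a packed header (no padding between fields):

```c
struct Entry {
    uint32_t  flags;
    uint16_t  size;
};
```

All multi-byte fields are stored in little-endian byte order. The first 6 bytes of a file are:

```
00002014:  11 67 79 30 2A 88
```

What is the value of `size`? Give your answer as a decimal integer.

34858

`size` follows `flags` (4 bytes), so it starts at byte offset 4 and occupies 2 bytes.
Bytes at offsets 4..5: 2A 88.
In little-endian order the low byte comes first in memory.
Reassemble most-significant byte first: 88 2A → 0x882A.
0x882A = 34858.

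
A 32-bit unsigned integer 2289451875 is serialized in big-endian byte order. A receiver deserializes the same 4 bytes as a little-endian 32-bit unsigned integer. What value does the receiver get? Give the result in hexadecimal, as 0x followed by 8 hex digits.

2289451875 in 32-bit hexadecimal is 0x88764363.
Stored big-endian, the bytes at ascending addresses are 88 76 43 63.
Read back as little-endian, the first byte is least significant, giving 0x63437688.

0x63437688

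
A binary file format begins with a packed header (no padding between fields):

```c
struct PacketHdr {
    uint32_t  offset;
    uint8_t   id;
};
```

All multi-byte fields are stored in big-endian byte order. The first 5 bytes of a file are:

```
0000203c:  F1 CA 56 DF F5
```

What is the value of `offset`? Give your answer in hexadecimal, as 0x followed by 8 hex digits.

0xF1CA56DF

`offset` is the first field, at byte offset 0, occupying 4 bytes.
Bytes at offsets 0..3: F1 CA 56 DF.
In big-endian order the high byte comes first in memory.
The bytes are already most-significant first: 0xF1CA56DF.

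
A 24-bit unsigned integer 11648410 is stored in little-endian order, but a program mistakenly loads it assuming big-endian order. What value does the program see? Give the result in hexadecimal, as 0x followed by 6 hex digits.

11648410 in 24-bit hexadecimal is 0xB1BD9A.
Stored little-endian, the bytes at ascending addresses are 9A BD B1.
Read back as big-endian, the last byte is least significant, giving 0x9ABDB1.

0x9ABDB1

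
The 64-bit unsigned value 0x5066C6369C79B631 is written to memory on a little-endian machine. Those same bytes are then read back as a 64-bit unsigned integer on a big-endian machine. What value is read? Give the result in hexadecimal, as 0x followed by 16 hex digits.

Stored little-endian, the bytes at ascending addresses are 31 B6 79 9C 36 C6 66 50.
Read back as big-endian, the last byte is least significant, giving 0x31B6799C36C66650.

0x31B6799C36C66650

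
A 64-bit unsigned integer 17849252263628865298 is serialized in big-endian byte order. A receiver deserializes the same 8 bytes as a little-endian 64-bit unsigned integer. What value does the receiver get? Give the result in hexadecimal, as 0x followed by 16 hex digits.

17849252263628865298 in 64-bit hexadecimal is 0xF7B5485D47EF7F12.
Stored big-endian, the bytes at ascending addresses are F7 B5 48 5D 47 EF 7F 12.
Read back as little-endian, the first byte is least significant, giving 0x127FEF475D48B5F7.

0x127FEF475D48B5F7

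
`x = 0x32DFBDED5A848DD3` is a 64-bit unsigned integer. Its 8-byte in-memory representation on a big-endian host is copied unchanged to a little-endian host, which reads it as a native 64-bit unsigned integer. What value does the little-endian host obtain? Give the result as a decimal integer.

15243985839789563698

Stored big-endian, the bytes at ascending addresses are 32 DF BD ED 5A 84 8D D3.
Read back as little-endian, the first byte is least significant, giving 0xD38D845AEDBDDF32.
0xD38D845AEDBDDF32 = 15243985839789563698.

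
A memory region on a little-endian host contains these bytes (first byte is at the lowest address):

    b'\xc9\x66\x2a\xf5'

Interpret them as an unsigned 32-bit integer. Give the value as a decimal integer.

4113196745

Little-endian stores the least-significant byte at the lowest address.
Reassemble most-significant byte first: F5 2A 66 C9 → 0xF52A66C9.
0xF52A66C9 = 4113196745.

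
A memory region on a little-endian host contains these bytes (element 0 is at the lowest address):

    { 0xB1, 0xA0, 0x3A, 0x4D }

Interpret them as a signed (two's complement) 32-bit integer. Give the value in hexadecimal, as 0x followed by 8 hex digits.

Little-endian: lowest address holds the least-significant byte.
Reassemble most-significant byte first: 4D 3A A0 B1 → 0x4D3AA0B1.

0x4D3AA0B1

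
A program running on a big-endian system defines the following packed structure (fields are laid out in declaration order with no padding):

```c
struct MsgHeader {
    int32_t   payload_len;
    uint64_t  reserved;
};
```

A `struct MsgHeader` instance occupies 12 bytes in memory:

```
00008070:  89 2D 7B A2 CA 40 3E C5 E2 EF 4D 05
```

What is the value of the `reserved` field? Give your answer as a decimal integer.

14573717413807738117

`reserved` follows `payload_len` (4 bytes), so it starts at byte offset 4 and occupies 8 bytes.
Bytes at offsets 4..11: CA 40 3E C5 E2 EF 4D 05.
In big-endian order the high byte comes first in memory.
The bytes are already most-significant first: 0xCA403EC5E2EF4D05.
0xCA403EC5E2EF4D05 = 14573717413807738117.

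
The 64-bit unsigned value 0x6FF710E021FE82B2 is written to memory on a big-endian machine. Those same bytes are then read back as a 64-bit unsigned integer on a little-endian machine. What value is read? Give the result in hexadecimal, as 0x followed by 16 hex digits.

0xB282FE21E010F76F

Stored big-endian, the bytes at ascending addresses are 6F F7 10 E0 21 FE 82 B2.
Read back as little-endian, the first byte is least significant, giving 0xB282FE21E010F76F.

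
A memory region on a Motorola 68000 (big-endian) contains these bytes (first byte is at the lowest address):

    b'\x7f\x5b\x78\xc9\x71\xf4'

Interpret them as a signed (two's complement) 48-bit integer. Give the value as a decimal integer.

140030845219316

Big-endian: lowest address holds the most-significant byte.
The bytes are already most-significant first: 0x7F5B78C971F4.
0x7F5B78C971F4 = 140030845219316.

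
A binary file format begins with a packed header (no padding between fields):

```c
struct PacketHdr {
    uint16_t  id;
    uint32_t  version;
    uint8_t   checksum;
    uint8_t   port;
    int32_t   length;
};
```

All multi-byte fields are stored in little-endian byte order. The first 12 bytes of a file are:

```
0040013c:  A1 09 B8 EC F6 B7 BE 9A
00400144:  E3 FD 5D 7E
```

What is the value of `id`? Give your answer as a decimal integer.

2465

`id` is the first field, at byte offset 0, occupying 2 bytes.
Bytes at offsets 0..1: A1 09.
In little-endian order the low byte comes first in memory.
Reassemble most-significant byte first: 09 A1 → 0x09A1.
0x09A1 = 2465.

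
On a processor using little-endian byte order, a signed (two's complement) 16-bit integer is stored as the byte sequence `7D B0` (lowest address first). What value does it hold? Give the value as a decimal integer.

Little-endian stores the least-significant byte at the lowest address.
Reassemble most-significant byte first: B0 7D → 0xB07D.
Top bit is set, so as a signed 16-bit value this is 0xB07D − 2^16 = -20355.

-20355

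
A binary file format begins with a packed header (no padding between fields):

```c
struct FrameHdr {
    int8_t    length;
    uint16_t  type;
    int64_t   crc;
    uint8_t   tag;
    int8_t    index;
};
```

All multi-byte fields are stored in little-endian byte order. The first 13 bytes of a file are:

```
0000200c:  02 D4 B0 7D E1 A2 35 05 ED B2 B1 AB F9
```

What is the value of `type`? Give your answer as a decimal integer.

45268

`type` follows `length` (1 byte), so it starts at byte offset 1 and occupies 2 bytes.
Bytes at offsets 1..2: D4 B0.
In little-endian order the low byte comes first in memory.
Reassemble most-significant byte first: B0 D4 → 0xB0D4.
0xB0D4 = 45268.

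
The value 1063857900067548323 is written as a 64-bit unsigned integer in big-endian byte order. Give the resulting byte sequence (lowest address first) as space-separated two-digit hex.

1063857900067548323 in hexadecimal, padded to 64 bits, is 0x0EC3951FA104ECA3.
Split into bytes (most-significant first): 0E C3 95 1F A1 04 EC A3.
Big-endian: lowest address holds the most-significant byte.
So the memory order matches the most-significant-first order: 0E C3 95 1F A1 04 EC A3.

0E C3 95 1F A1 04 EC A3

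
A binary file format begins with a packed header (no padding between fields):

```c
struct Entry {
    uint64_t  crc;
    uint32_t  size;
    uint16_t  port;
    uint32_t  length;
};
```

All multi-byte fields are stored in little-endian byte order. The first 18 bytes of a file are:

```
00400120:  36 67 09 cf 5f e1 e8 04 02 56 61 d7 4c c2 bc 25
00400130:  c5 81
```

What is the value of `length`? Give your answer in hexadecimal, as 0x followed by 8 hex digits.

0x81C525BC

`length` follows `crc` (8 B), `size` (4 B), `port` (2 B), so it starts at offset 8 + 4 + 2 = 14 and occupies 4 bytes.
Bytes at offsets 14..17: BC 25 C5 81.
Little-endian: lowest address holds the least-significant byte.
Reassemble most-significant byte first: 81 C5 25 BC → 0x81C525BC.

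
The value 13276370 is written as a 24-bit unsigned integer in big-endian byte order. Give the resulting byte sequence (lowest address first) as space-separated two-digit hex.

CA 94 D2

13276370 in hexadecimal, padded to 24 bits, is 0xCA94D2.
Split into bytes (most-significant first): CA 94 D2.
Big-endian stores the most-significant byte at the lowest address.
So the memory order matches the most-significant-first order: CA 94 D2.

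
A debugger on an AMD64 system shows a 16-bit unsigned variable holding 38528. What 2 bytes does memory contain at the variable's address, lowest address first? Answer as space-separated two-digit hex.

80 96

38528 in hexadecimal, padded to 16 bits, is 0x9680.
Split into bytes (most-significant first): 96 80.
In little-endian order the low byte comes first in memory.
So at ascending addresses the bytes are 80 96.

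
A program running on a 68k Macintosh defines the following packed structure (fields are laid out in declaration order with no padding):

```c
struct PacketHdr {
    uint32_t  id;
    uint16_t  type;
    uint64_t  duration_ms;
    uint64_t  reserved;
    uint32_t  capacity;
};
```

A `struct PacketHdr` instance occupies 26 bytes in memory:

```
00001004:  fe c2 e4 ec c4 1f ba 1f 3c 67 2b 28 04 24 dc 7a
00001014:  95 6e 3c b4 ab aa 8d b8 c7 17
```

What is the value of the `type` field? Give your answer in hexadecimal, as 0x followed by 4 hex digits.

`type` follows `id` (4 bytes), so it starts at byte offset 4 and occupies 2 bytes.
Bytes at offsets 4..5: C4 1F.
In big-endian order the high byte comes first in memory.
The bytes are already most-significant first: 0xC41F.

0xC41F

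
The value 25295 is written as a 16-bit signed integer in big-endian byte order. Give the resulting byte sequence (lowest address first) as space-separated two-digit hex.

25295 in hexadecimal, padded to 16 bits, is 0x62CF.
Split into bytes (most-significant first): 62 CF.
Big-endian: lowest address holds the most-significant byte.
So the memory order matches the most-significant-first order: 62 CF.

62 CF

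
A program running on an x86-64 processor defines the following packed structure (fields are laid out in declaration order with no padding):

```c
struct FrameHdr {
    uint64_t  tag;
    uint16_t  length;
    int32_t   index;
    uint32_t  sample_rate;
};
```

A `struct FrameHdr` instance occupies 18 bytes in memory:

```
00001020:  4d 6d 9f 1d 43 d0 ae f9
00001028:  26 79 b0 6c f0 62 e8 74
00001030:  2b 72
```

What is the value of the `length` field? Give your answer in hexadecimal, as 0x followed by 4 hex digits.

`length` follows `tag` (8 bytes), so it starts at byte offset 8 and occupies 2 bytes.
Bytes at offsets 8..9: 26 79.
In little-endian order the low byte comes first in memory.
Reassemble most-significant byte first: 79 26 → 0x7926.

0x7926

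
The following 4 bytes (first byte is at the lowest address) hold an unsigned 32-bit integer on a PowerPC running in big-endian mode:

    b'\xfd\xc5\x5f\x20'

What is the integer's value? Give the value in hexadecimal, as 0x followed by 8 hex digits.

In big-endian order the high byte comes first in memory.
The bytes are already most-significant first: 0xFDC55F20.

0xFDC55F20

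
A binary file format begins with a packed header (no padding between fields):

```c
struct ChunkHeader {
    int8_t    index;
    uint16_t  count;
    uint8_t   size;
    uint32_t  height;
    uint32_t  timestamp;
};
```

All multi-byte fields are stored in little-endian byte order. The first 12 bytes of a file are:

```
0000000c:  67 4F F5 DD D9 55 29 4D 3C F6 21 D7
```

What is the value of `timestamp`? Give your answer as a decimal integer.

`timestamp` follows `index` (1 B), `count` (2 B), `size` (1 B), `height` (4 B), so it starts at offset 1 + 2 + 1 + 4 = 8 and occupies 4 bytes.
Bytes at offsets 8..11: 3C F6 21 D7.
In little-endian order the low byte comes first in memory.
Reassemble most-significant byte first: D7 21 F6 3C → 0xD721F63C.
0xD721F63C = 3609327164.

3609327164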